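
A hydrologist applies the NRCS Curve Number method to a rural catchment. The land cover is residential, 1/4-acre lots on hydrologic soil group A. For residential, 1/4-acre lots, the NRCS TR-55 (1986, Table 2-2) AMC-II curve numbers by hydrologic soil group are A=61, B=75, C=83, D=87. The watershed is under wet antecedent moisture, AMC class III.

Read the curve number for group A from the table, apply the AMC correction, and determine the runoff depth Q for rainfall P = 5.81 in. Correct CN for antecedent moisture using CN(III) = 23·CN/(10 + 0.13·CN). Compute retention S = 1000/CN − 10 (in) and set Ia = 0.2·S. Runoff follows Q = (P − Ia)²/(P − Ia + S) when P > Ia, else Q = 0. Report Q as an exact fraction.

NRCS table: residential, 1/4-acre lots, soil group A → CN(II) = 61
CN(III) from CN(II)=61: (23·61)/(10 + 0.13·61) = 140300/1793 ≈ 78.249
Retention S: 1000/CN − 10 with CN=78.249 → S = 3900/1403 ≈ 2.780 in
Ia = 0.2·(3900/1403) = 780/1403 in ≈ 0.556 in
Excess rainfall: 5.810 − 0.556 = 5.254 in; P > Ia so Q > 0
Runoff Q = (P−Ia)²/(P−Ia+S) = (5.254)²/(5.254+2.780) = 543379802449/158138162900 ≈ 3.436 in

Q = 543379802449/158138162900 in ≈ 3.436 in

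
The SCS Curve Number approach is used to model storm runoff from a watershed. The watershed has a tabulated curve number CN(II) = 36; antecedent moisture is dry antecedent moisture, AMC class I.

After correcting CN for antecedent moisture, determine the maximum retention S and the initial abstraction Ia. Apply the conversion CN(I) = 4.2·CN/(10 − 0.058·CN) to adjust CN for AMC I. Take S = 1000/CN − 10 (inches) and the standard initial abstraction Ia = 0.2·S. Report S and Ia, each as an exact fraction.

S = 8000/189 in ≈ 42.328 in; Ia = 1600/189 in ≈ 8.466 in

Adjust CN=36 to AMC I: 4.2·36/(10 − 0.058·36) → (756/5) ÷ (989/125) = 18900/989 ≈ 19.110
Retention S: 1000/CN − 10 with CN=19.110 → S = 8000/189 ≈ 42.328 in
Initial abstraction Ia = S/5 = (8000/189)/5 = 1600/189 ≈ 8.466 in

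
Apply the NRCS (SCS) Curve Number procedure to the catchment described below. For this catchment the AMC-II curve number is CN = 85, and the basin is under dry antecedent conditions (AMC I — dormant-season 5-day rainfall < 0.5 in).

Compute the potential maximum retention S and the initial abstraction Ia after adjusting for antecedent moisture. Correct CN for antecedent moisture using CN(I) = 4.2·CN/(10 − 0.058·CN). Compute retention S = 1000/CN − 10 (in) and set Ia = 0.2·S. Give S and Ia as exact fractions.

CN(I) from CN(II)=85: (4.2·85)/(10 − 0.058·85) = 11900/169 ≈ 70.414
Retention S: 1000/CN − 10 with CN=70.414 → S = 500/119 ≈ 4.202 in
Ia = 0.2S: 0.2·4.202 = 0.840 in (exactly 100/119)

S = 500/119 in ≈ 4.202 in; Ia = 100/119 in ≈ 0.840 in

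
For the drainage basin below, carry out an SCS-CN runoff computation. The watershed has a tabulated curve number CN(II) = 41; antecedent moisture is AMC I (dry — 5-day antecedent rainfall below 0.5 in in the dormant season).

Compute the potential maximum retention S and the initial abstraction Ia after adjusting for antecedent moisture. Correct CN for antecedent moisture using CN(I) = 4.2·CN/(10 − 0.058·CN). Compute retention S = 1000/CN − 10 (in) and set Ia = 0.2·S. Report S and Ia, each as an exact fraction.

S = 29500/861 in ≈ 34.262 in; Ia = 5900/861 in ≈ 6.852 in

Adjust CN=41 to AMC I: 4.2·41/(10 − 0.058·41) → (861/5) ÷ (3811/500) = 86100/3811 ≈ 22.592
Retention S: 1000/CN − 10 with CN=22.592 → S = 29500/861 ≈ 34.262 in
Ia = 0.2·(29500/861) = 5900/861 in ≈ 6.852 in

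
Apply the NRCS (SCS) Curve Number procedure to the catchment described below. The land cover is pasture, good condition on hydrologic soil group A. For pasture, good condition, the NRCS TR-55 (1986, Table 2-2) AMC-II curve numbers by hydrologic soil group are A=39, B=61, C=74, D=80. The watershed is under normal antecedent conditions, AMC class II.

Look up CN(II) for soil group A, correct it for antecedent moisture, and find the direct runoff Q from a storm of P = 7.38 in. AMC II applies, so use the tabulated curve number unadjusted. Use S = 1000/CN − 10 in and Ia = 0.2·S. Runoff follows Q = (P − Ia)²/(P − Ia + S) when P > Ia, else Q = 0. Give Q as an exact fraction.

NRCS table: pasture, good condition, soil group A → CN(II) = 39
CN(II) = 39; AMC II needs no correction.
Max retention: S = 1000/39 − 10 = 610/39 in (≈ 15.641 in)
Ia = 0.2S: 0.2·15.641 = 3.128 in (exactly 122/39)
Since P=7.380 > Ia=3.128: effective rainfall P−Ia = 8291/1950 in
Runoff Q = (P−Ia)²/(P−Ia+S) = (4.252)²/(4.252+15.641) = 68740681/75642450 ≈ 0.909 in

Q = 68740681/75642450 in ≈ 0.909 in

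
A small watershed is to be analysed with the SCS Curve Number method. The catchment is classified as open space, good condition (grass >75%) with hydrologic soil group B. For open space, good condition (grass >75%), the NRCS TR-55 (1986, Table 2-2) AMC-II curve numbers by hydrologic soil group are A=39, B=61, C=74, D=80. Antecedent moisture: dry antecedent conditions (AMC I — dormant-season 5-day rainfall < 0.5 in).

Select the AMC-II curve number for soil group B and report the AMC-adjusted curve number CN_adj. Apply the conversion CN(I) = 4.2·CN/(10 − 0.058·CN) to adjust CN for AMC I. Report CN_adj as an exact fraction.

CN_adj = 42700/1077 ≈ 39.647

NRCS table: open space, good condition (grass >75%), soil group B → CN(II) = 61
CN(I) from CN(II)=61: (4.2·61)/(10 − 0.058·61) = 42700/1077 ≈ 39.647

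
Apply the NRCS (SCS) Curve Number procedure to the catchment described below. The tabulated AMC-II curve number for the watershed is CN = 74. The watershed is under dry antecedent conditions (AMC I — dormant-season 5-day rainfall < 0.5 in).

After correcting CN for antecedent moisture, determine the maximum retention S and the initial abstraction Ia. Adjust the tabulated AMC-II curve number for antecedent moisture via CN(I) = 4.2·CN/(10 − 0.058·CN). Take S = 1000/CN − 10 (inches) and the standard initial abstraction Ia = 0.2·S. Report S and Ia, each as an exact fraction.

S = 6500/777 in ≈ 8.366 in; Ia = 1300/777 in ≈ 1.673 in

CN(I) from CN(II)=74: (4.2·74)/(10 − 0.058·74) = 77700/1427 ≈ 54.450
Retention S: 1000/CN − 10 with CN=54.450 → S = 6500/777 ≈ 8.366 in
Ia = 0.2S: 0.2·8.366 = 1.673 in (exactly 1300/777)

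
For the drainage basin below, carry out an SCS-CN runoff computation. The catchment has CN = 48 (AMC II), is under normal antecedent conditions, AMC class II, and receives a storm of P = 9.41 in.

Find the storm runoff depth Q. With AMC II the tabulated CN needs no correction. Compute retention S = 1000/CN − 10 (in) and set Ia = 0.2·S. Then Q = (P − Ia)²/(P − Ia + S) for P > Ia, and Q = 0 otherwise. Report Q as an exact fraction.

CN(II) = 48; AMC II needs no correction.
S = 1000/48 − 10 = 65/6 in ≈ 10.833 in
Ia = 0.2·(65/6) = 13/6 in ≈ 2.167 in
P − Ia = 9.410 − 2.167 = 2173/300 ≈ 7.243 in (> 0, runoff occurs)
Q: (2173/300)² ÷ (5423/300) = 4721929/1626900 in (≈ 2.902 in)

Q = 4721929/1626900 in ≈ 2.902 in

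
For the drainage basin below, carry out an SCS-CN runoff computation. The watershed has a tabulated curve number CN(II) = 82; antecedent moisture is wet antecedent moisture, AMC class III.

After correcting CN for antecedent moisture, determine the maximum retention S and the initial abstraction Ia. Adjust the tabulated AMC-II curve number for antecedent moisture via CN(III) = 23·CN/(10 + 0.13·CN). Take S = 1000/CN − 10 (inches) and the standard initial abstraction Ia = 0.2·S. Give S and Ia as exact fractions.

S = 900/943 in ≈ 0.954 in; Ia = 180/943 in ≈ 0.191 in

Adjust CN=82 to AMC III: 23·82/(10 + 0.13·82) → 1886 ÷ (1033/50) = 94300/1033 ≈ 91.288
S = 1000/(94300/1033) − 10 = 900/943 in ≈ 0.954 in
Initial abstraction Ia = S/5 = (900/943)/5 = 180/943 ≈ 0.191 in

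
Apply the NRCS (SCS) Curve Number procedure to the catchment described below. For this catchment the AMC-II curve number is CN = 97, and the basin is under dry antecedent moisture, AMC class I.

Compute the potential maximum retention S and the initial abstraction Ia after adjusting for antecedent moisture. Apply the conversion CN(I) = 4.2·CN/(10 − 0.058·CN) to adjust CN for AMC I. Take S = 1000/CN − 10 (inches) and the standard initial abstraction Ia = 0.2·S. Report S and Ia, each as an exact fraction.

S = 500/679 in ≈ 0.736 in; Ia = 100/679 in ≈ 0.147 in

Adjust CN=97 to AMC I: 4.2·97/(10 − 0.058·97) → (2037/5) ÷ (2187/500) = 67900/729 ≈ 93.141
Max retention: S = 1000/(67900/729) − 10 = 500/679 in (≈ 0.736 in)
Ia = 0.2S: 0.2·0.736 = 0.147 in (exactly 100/679)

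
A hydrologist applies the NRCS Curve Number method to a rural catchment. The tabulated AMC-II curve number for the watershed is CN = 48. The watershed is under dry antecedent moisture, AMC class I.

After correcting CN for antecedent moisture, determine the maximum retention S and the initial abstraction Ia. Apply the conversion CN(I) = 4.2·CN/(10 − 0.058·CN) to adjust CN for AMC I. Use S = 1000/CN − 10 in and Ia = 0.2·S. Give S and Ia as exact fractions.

S = 1625/63 in ≈ 25.794 in; Ia = 325/63 in ≈ 5.159 in

CN(I) from CN(II)=48: (4.2·48)/(10 − 0.058·48) = 12600/451 ≈ 27.938
Retention S: 1000/CN − 10 with CN=27.938 → S = 1625/63 ≈ 25.794 in
Ia = 0.2S: 0.2·25.794 = 5.159 in (exactly 325/63)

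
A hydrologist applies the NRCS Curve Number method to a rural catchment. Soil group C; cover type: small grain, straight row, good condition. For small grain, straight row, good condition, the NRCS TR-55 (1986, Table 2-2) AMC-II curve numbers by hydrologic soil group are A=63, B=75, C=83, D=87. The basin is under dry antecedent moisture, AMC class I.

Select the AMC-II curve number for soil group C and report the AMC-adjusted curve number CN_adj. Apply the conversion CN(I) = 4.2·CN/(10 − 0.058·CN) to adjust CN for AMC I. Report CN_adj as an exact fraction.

CN_adj = 174300/2593 ≈ 67.219

NRCS table: small grain, straight row, good condition, soil group C → CN(II) = 83
CN(I) from CN(II)=83: (4.2·83)/(10 − 0.058·83) = 174300/2593 ≈ 67.219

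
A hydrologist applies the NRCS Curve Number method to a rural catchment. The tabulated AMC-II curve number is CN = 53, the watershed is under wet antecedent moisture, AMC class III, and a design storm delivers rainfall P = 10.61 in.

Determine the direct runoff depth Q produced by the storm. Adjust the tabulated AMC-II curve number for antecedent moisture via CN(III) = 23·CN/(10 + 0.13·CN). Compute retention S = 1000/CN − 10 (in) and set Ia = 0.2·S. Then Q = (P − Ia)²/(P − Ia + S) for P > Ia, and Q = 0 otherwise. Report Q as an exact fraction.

Q = 1438462010881/203494862100 in ≈ 7.069 in

CN(III) from CN(II)=53: (23·53)/(10 + 0.13·53) = 121900/1689 ≈ 72.173
Max retention: S = 1000/(121900/1689) − 10 = 4700/1219 in (≈ 3.856 in)
Ia = 0.2·(4700/1219) = 940/1219 in ≈ 0.771 in
P − Ia = 10.610 − 0.771 = 1199359/121900 ≈ 9.839 in (> 0, runoff occurs)
Q: (1199359/121900)² ÷ (1669359/121900) = 1438462010881/203494862100 in (≈ 7.069 in)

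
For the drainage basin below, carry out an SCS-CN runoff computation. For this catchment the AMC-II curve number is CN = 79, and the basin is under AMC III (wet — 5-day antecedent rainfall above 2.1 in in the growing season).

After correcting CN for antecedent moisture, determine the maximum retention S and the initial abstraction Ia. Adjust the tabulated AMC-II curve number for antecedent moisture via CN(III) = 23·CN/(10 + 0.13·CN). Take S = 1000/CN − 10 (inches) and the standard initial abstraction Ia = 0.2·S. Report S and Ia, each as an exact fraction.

S = 2100/1817 in ≈ 1.156 in; Ia = 420/1817 in ≈ 0.231 in

Adjust CN=79 to AMC III: 23·79/(10 + 0.13·79) → 1817 ÷ (2027/100) = 181700/2027 ≈ 89.640
Retention S: 1000/CN − 10 with CN=89.640 → S = 2100/1817 ≈ 1.156 in
Initial abstraction Ia = S/5 = (2100/1817)/5 = 420/1817 ≈ 0.231 in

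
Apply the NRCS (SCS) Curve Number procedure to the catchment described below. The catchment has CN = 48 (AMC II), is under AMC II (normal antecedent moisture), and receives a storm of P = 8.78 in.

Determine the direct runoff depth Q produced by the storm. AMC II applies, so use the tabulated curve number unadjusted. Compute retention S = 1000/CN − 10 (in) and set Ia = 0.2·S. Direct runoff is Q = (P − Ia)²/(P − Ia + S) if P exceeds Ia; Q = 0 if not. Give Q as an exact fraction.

Average conditions: CN = 48 (no AMC adjustment).
Retention S: 1000/CN − 10 with CN=48.000 → S = 65/6 ≈ 10.833 in
Initial abstraction Ia = S/5 = (65/6)/5 = 13/6 ≈ 2.167 in
P − Ia = 8.780 − 2.167 = 496/75 ≈ 6.613 in (> 0, runoff occurs)
Runoff Q = (P−Ia)²/(P−Ia+S) = (6.613)²/(6.613+10.833) = 492032/196275 ≈ 2.507 in

Q = 492032/196275 in ≈ 2.507 in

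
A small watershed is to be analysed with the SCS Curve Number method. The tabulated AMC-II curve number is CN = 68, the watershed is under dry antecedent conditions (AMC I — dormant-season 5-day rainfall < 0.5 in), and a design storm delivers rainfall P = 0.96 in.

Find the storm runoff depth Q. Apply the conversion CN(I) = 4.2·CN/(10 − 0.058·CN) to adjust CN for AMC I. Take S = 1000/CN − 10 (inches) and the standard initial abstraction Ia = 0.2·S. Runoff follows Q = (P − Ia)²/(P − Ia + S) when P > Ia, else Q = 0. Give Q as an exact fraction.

Adjust CN=68 to AMC I: 4.2·68/(10 − 0.058·68) → (1428/5) ÷ (757/125) = 35700/757 ≈ 47.160
Retention S: 1000/CN − 10 with CN=47.160 → S = 4000/357 ≈ 11.204 in
Initial abstraction Ia = S/5 = (4000/357)/5 = 800/357 ≈ 2.241 in
P = 0.960 ≤ Ia = 2.241 in: entire storm abstracted, Q = 0.

Q = 0 in ≈ 0.000 in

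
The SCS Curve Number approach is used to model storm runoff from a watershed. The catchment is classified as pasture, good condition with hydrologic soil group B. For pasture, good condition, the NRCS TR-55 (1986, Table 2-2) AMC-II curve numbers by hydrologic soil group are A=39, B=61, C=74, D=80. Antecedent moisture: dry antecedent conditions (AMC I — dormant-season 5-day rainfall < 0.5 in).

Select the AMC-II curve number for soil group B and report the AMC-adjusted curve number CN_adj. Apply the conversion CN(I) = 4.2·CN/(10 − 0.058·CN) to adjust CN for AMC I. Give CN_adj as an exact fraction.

NRCS table: pasture, good condition, soil group B → CN(II) = 61
Adjust CN=61 to AMC I: 4.2·61/(10 − 0.058·61) → (1281/5) ÷ (3231/500) = 42700/1077 ≈ 39.647

CN_adj = 42700/1077 ≈ 39.647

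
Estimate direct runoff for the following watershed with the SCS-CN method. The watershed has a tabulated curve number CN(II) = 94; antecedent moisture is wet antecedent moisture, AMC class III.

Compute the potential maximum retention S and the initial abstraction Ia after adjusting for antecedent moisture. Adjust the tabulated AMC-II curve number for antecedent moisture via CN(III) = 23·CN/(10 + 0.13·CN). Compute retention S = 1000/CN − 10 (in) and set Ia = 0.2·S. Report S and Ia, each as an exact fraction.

S = 300/1081 in ≈ 0.278 in; Ia = 60/1081 in ≈ 0.056 in

Adjust CN=94 to AMC III: 23·94/(10 + 0.13·94) → 2162 ÷ (1111/50) = 108100/1111 ≈ 97.300
S = 1000/(108100/1111) − 10 = 300/1081 in ≈ 0.278 in
Initial abstraction Ia = S/5 = (300/1081)/5 = 60/1081 ≈ 0.056 in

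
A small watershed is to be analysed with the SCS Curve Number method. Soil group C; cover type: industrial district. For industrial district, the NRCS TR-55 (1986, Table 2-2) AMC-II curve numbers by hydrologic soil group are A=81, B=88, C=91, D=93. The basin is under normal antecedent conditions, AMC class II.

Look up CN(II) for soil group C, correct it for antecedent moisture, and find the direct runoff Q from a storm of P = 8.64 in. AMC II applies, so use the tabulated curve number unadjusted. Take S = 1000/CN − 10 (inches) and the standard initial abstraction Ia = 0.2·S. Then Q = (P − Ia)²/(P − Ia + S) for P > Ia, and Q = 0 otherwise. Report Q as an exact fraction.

Q = 10246401/1355900 in ≈ 7.557 in

NRCS table: industrial district, soil group C → CN(II) = 91
AMC II — tabulated CN = 91 applies directly.
Retention S: 1000/CN − 10 with CN=91.000 → S = 90/91 ≈ 0.989 in
Ia = 0.2·(90/91) = 18/91 in ≈ 0.198 in
Since P=8.640 > Ia=0.198: effective rainfall P−Ia = 19206/2275 in
Q: (19206/2275)² ÷ (21456/2275) = 10246401/1355900 in (≈ 7.557 in)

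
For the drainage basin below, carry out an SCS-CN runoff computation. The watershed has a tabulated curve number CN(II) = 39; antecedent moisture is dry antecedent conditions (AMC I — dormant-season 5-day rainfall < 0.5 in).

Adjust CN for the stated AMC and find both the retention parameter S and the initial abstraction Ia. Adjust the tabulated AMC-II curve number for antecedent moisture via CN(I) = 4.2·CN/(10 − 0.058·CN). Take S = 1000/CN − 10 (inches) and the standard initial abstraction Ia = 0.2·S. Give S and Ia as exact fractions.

S = 30500/819 in ≈ 37.241 in; Ia = 6100/819 in ≈ 7.448 in

Adjust CN=39 to AMC I: 4.2·39/(10 − 0.058·39) → (819/5) ÷ (3869/500) = 81900/3869 ≈ 21.168
S = 1000/(81900/3869) − 10 = 30500/819 in ≈ 37.241 in
Ia = 0.2·(30500/819) = 6100/819 in ≈ 7.448 in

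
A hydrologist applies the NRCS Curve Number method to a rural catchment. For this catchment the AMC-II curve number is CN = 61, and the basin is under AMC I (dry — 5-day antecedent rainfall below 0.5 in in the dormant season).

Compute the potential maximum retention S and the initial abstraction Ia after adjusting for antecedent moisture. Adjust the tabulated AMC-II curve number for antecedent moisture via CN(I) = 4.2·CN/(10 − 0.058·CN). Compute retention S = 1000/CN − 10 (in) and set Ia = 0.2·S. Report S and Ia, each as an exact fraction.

CN(I) from CN(II)=61: (4.2·61)/(10 − 0.058·61) = 42700/1077 ≈ 39.647
Max retention: S = 1000/(42700/1077) − 10 = 6500/427 in (≈ 15.222 in)
Ia = 0.2·(6500/427) = 1300/427 in ≈ 3.044 in

S = 6500/427 in ≈ 15.222 in; Ia = 1300/427 in ≈ 3.044 in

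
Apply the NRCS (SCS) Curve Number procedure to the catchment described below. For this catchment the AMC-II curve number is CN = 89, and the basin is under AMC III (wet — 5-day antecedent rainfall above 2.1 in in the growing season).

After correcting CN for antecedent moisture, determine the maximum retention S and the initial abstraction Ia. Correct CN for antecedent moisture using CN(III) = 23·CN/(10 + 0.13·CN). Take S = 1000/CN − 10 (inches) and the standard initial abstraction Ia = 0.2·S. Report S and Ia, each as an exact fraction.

S = 1100/2047 in ≈ 0.537 in; Ia = 220/2047 in ≈ 0.107 in

Adjust CN=89 to AMC III: 23·89/(10 + 0.13·89) → 2047 ÷ (2157/100) = 204700/2157 ≈ 94.900
S = 1000/(204700/2157) − 10 = 1100/2047 in ≈ 0.537 in
Initial abstraction Ia = S/5 = (1100/2047)/5 = 220/2047 ≈ 0.107 in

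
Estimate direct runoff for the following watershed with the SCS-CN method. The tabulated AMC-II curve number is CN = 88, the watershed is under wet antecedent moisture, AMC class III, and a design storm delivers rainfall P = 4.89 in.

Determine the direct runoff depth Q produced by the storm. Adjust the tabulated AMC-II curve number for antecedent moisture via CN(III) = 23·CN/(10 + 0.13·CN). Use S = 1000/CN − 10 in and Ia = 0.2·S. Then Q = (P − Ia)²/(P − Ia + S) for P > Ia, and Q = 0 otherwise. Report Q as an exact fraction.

Q = 4857531363/1144546700 in ≈ 4.244 in

Adjust CN=88 to AMC III: 23·88/(10 + 0.13·88) → 2024 ÷ (536/25) = 6325/67 ≈ 94.403
Retention S: 1000/CN − 10 with CN=94.403 → S = 150/253 ≈ 0.593 in
Ia = 0.2·(150/253) = 30/253 in ≈ 0.119 in
P − Ia = 4.890 − 0.119 = 120717/25300 ≈ 4.771 in (> 0, runoff occurs)
Q = (120717/25300)²/((120717/25300) + 150/253) = (14572594089/640090000)/(135717/25300) = 4857531363/1144546700 in ≈ 4.244 in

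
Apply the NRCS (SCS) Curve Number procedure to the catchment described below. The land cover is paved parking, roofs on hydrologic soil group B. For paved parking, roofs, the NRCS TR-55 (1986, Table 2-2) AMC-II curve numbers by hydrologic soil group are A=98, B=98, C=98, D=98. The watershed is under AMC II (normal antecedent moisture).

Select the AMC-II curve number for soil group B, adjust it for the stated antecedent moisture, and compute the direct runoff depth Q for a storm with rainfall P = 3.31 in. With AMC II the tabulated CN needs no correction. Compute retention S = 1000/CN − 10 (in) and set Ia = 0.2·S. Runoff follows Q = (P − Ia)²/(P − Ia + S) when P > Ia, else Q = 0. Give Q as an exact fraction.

NRCS table: paved parking, roofs, soil group B → CN(II) = 98
AMC II — tabulated CN = 98 applies directly.
Retention S: 1000/CN − 10 with CN=98.000 → S = 10/49 ≈ 0.204 in
Initial abstraction Ia = S/5 = (10/49)/5 = 2/49 ≈ 0.041 in
P − Ia = 3.310 − 0.041 = 16019/4900 ≈ 3.269 in (> 0, runoff occurs)
Q: (16019/4900)² ÷ (17019/4900) = 256608361/83393100 in (≈ 3.077 in)

Q = 256608361/83393100 in ≈ 3.077 in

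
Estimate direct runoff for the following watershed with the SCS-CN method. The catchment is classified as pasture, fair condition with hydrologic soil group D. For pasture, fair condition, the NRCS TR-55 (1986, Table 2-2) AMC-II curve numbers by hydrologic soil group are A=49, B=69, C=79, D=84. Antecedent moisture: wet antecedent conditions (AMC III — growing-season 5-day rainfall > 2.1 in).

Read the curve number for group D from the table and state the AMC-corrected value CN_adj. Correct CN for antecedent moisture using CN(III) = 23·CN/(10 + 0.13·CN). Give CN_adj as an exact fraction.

NRCS table: pasture, fair condition, soil group D → CN(II) = 84
CN(III) from CN(II)=84: (23·84)/(10 + 0.13·84) = 48300/523 ≈ 92.352

CN_adj = 48300/523 ≈ 92.352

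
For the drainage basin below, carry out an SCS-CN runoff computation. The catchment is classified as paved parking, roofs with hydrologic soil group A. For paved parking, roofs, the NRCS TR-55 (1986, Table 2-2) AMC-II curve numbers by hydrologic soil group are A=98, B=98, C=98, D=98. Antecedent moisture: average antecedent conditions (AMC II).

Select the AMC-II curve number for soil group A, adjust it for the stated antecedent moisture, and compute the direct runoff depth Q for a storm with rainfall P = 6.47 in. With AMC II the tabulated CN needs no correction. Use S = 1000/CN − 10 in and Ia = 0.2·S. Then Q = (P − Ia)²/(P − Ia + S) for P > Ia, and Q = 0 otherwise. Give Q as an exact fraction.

NRCS table: paved parking, roofs, soil group A → CN(II) = 98
CN(II) = 98; AMC II needs no correction.
S = 1000/98 − 10 = 10/49 in ≈ 0.204 in
Ia = 0.2S: 0.2·0.204 = 0.041 in (exactly 2/49)
P − Ia = 6.470 − 0.041 = 31503/4900 ≈ 6.429 in (> 0, runoff occurs)
Runoff Q = (P−Ia)²/(P−Ia+S) = (6.429)²/(6.429+0.204) = 992439009/159264700 ≈ 6.231 in

Q = 992439009/159264700 in ≈ 6.231 in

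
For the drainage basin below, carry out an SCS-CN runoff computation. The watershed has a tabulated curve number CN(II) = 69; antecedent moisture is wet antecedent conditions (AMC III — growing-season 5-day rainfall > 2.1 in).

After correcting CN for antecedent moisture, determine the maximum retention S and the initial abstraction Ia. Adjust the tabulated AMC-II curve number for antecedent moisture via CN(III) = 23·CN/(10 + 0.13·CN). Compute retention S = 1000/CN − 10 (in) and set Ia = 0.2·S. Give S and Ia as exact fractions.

Wet (AMC III): CN(III) = 23·69/(10 + 0.13·69) = 1587/(1897/100) = 158700/1897 ≈ 83.658
S = 1000/(158700/1897) − 10 = 3100/1587 in ≈ 1.953 in
Ia = 0.2·(3100/1587) = 620/1587 in ≈ 0.391 in

S = 3100/1587 in ≈ 1.953 in; Ia = 620/1587 in ≈ 0.391 in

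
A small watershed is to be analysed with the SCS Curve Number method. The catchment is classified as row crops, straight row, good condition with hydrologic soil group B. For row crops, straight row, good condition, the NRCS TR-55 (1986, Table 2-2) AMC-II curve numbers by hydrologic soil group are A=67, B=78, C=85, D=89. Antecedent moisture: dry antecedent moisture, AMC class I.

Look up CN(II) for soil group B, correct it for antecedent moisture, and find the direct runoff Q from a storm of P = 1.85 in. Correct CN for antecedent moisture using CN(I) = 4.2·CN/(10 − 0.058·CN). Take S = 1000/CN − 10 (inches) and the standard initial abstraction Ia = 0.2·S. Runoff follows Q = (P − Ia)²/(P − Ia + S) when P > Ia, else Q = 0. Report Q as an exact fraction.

NRCS table: row crops, straight row, good condition, soil group B → CN(II) = 78
CN(I) from CN(II)=78: (4.2·78)/(10 − 0.058·78) = 81900/1369 ≈ 59.825
Retention S: 1000/CN − 10 with CN=59.825 → S = 5500/819 ≈ 6.716 in
Ia = 0.2S: 0.2·6.716 = 1.343 in (exactly 1100/819)
P − Ia = 1.850 − 1.343 = 8303/16380 ≈ 0.507 in (> 0, runoff occurs)
Q = (8303/16380)²/((8303/16380) + 5500/819) = (68939809/268304400)/(118303/16380) = 68939809/1937803140 in ≈ 0.036 in

Q = 68939809/1937803140 in ≈ 0.036 in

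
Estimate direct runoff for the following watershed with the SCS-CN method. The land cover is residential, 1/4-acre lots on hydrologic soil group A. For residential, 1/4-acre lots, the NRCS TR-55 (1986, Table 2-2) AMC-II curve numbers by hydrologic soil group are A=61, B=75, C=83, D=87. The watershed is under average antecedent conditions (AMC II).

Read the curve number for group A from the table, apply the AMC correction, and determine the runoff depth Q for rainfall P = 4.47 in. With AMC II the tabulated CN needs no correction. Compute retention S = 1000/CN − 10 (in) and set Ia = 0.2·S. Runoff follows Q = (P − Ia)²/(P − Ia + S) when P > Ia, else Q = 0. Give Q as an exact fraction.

Q = 126321363/118882900 in ≈ 1.063 in

NRCS table: residential, 1/4-acre lots, soil group A → CN(II) = 61
AMC II — tabulated CN = 61 applies directly.
S = 1000/61 − 10 = 390/61 in ≈ 6.393 in
Ia = 0.2S: 0.2·6.393 = 1.279 in (exactly 78/61)
Since P=4.470 > Ia=1.279: effective rainfall P−Ia = 19467/6100 in
Runoff Q = (P−Ia)²/(P−Ia+S) = (3.191)²/(3.191+6.393) = 126321363/118882900 ≈ 1.063 in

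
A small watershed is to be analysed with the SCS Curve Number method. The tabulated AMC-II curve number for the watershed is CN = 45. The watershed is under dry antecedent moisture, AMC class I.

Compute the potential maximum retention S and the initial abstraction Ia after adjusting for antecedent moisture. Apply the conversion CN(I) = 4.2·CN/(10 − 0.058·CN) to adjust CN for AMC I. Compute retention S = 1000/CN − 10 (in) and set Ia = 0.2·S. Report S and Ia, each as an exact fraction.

CN(I) from CN(II)=45: (4.2·45)/(10 − 0.058·45) = 18900/739 ≈ 25.575
Retention S: 1000/CN − 10 with CN=25.575 → S = 5500/189 ≈ 29.101 in
Ia = 0.2·(5500/189) = 1100/189 in ≈ 5.820 in

S = 5500/189 in ≈ 29.101 in; Ia = 1100/189 in ≈ 5.820 in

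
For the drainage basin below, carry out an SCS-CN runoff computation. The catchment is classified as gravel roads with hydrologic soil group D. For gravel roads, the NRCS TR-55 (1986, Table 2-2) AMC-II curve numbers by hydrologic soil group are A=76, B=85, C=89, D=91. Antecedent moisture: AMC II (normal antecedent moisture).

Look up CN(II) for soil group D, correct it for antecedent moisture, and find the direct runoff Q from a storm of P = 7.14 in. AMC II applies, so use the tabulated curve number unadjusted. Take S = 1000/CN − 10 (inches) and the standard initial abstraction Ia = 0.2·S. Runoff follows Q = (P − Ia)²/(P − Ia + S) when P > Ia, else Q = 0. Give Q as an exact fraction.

NRCS table: gravel roads, soil group D → CN(II) = 91
AMC II — tabulated CN = 91 applies directly.
Retention S: 1000/CN − 10 with CN=91.000 → S = 90/91 ≈ 0.989 in
Initial abstraction Ia = S/5 = (90/91)/5 = 18/91 ≈ 0.198 in
Excess rainfall: 7.140 − 0.198 = 6.942 in; P > Ia so Q > 0
Q: (31587/4550)² ÷ (36087/4550) = 332579523/54731950 in (≈ 6.077 in)

Q = 332579523/54731950 in ≈ 6.077 in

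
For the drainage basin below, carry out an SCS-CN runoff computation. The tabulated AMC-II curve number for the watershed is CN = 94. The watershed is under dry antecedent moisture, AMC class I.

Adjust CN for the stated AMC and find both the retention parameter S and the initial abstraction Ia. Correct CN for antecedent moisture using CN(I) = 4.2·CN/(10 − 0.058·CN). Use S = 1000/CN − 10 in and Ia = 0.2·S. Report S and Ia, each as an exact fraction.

S = 500/329 in ≈ 1.520 in; Ia = 100/329 in ≈ 0.304 in

CN(I) from CN(II)=94: (4.2·94)/(10 − 0.058·94) = 32900/379 ≈ 86.807
Retention S: 1000/CN − 10 with CN=86.807 → S = 500/329 ≈ 1.520 in
Initial abstraction Ia = S/5 = (500/329)/5 = 100/329 ≈ 0.304 in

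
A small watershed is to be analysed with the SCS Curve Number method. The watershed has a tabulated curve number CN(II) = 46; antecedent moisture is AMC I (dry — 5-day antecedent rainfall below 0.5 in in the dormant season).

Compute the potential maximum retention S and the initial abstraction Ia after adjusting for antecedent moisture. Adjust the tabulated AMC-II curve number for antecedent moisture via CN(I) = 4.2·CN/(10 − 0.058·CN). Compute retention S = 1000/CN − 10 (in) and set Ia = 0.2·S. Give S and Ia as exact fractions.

S = 4500/161 in ≈ 27.950 in; Ia = 900/161 in ≈ 5.590 in

Adjust CN=46 to AMC I: 4.2·46/(10 − 0.058·46) → (966/5) ÷ (1833/250) = 16100/611 ≈ 26.350
S = 1000/(16100/611) − 10 = 4500/161 in ≈ 27.950 in
Initial abstraction Ia = S/5 = (4500/161)/5 = 900/161 ≈ 5.590 in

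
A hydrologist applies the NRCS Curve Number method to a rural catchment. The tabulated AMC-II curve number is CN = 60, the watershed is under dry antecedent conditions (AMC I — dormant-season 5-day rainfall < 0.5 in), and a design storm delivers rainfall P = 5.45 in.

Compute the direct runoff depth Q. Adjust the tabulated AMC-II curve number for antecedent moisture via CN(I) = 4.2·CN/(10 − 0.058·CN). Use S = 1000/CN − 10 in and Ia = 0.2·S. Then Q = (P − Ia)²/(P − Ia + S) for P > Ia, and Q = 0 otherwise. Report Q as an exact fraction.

Adjust CN=60 to AMC I: 4.2·60/(10 − 0.058·60) → 252 ÷ (163/25) = 6300/163 ≈ 38.650
Max retention: S = 1000/(6300/163) − 10 = 1000/63 in (≈ 15.873 in)
Ia = 0.2·(1000/63) = 200/63 in ≈ 3.175 in
Since P=5.450 > Ia=3.175: effective rainfall P−Ia = 2867/1260 in
Runoff Q = (P−Ia)²/(P−Ia+S) = (2.275)²/(2.275+15.873) = 8219689/28812420 ≈ 0.285 in

Q = 8219689/28812420 in ≈ 0.285 in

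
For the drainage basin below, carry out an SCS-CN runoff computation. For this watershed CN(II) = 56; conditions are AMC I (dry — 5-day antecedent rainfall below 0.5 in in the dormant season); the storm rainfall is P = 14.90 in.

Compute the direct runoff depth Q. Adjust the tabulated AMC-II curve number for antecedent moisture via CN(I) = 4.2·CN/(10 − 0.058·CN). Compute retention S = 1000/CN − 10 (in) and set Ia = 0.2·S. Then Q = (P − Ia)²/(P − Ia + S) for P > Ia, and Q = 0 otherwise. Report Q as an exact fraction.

Q = 269058409/64537410 in ≈ 4.169 in

CN(I) from CN(II)=56: (4.2·56)/(10 − 0.058·56) = 7350/211 ≈ 34.834
Retention S: 1000/CN − 10 with CN=34.834 → S = 2750/147 ≈ 18.707 in
Ia = 0.2S: 0.2·18.707 = 3.741 in (exactly 550/147)
P − Ia = 14.900 − 3.741 = 16403/1470 ≈ 11.159 in (> 0, runoff occurs)
Runoff Q = (P−Ia)²/(P−Ia+S) = (11.159)²/(11.159+18.707) = 269058409/64537410 ≈ 4.169 in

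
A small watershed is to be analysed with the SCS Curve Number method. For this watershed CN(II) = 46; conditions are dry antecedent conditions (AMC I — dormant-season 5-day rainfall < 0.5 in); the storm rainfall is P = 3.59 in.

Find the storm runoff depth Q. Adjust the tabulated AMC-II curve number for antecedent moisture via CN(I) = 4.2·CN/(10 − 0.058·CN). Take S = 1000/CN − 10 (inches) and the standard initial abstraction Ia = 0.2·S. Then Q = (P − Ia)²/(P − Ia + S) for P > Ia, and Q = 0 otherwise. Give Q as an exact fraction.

Q = 0 in ≈ 0.000 in

Dry (AMC I): CN(I) = 4.2·46/(10 − 0.058·46) = (966/5)/(1833/250) = 16100/611 ≈ 26.350
S = 1000/(16100/611) − 10 = 4500/161 in ≈ 27.950 in
Ia = 0.2·(4500/161) = 900/161 in ≈ 5.590 in
P = 3.590 ≤ Ia = 5.590 in: entire storm abstracted, Q = 0.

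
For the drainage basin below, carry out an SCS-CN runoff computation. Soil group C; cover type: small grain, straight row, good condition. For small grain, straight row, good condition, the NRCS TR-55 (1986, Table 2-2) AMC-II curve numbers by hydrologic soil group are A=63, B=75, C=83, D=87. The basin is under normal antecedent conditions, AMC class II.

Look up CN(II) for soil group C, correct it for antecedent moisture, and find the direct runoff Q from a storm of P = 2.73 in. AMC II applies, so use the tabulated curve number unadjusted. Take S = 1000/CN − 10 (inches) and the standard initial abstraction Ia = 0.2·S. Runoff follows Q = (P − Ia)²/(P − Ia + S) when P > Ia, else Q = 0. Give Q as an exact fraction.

Q = 370909081/300949700 in ≈ 1.232 in

NRCS table: small grain, straight row, good condition, soil group C → CN(II) = 83
CN(II) = 83; AMC II needs no correction.
Retention S: 1000/CN − 10 with CN=83.000 → S = 170/83 ≈ 2.048 in
Initial abstraction Ia = S/5 = (170/83)/5 = 34/83 ≈ 0.410 in
Since P=2.730 > Ia=0.410: effective rainfall P−Ia = 19259/8300 in
Q: (19259/8300)² ÷ (36259/8300) = 370909081/300949700 in (≈ 1.232 in)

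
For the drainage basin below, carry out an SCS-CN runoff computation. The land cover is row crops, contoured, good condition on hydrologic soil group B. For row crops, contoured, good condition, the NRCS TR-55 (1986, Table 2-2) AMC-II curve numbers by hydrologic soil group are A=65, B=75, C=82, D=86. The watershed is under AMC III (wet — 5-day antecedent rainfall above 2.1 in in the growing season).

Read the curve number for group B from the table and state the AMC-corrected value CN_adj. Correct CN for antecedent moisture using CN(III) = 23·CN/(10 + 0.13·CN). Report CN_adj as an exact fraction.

CN_adj = 6900/79 ≈ 87.342

NRCS table: row crops, contoured, good condition, soil group B → CN(II) = 75
Wet (AMC III): CN(III) = 23·75/(10 + 0.13·75) = 1725/(79/4) = 6900/79 ≈ 87.342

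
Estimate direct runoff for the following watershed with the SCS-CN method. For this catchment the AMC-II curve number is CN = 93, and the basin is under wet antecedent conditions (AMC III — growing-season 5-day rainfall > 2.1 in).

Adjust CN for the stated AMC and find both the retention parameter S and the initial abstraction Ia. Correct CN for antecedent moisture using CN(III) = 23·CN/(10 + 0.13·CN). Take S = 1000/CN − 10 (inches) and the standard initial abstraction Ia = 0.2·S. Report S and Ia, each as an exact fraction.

S = 700/2139 in ≈ 0.327 in; Ia = 140/2139 in ≈ 0.065 in

Wet (AMC III): CN(III) = 23·93/(10 + 0.13·93) = 2139/(2209/100) = 213900/2209 ≈ 96.831
Max retention: S = 1000/(213900/2209) − 10 = 700/2139 in (≈ 0.327 in)
Ia = 0.2·(700/2139) = 140/2139 in ≈ 0.065 in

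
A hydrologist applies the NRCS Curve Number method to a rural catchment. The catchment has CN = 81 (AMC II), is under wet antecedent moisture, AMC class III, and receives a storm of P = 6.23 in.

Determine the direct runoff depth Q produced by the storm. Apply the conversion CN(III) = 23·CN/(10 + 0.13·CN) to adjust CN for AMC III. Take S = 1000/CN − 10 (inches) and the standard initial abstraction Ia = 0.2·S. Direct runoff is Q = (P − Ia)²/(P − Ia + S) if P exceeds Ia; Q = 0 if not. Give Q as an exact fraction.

Q = 1260340777201/244546508700 in ≈ 5.154 in

Wet (AMC III): CN(III) = 23·81/(10 + 0.13·81) = 1863/(2053/100) = 186300/2053 ≈ 90.745
Max retention: S = 1000/(186300/2053) − 10 = 1900/1863 in (≈ 1.020 in)
Ia = 0.2S: 0.2·1.020 = 0.204 in (exactly 380/1863)
Since P=6.230 > Ia=0.204: effective rainfall P−Ia = 1122649/186300 in
Runoff Q = (P−Ia)²/(P−Ia+S) = (6.026)²/(6.026+1.020) = 1260340777201/244546508700 ≈ 5.154 in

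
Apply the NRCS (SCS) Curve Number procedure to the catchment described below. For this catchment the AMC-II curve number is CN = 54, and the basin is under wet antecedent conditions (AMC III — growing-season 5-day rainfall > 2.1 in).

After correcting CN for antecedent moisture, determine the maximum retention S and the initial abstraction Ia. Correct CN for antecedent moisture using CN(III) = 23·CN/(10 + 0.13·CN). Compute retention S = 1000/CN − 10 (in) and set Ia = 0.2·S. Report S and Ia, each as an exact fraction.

Adjust CN=54 to AMC III: 23·54/(10 + 0.13·54) → 1242 ÷ (851/50) = 2700/37 ≈ 72.973
Max retention: S = 1000/(2700/37) − 10 = 100/27 in (≈ 3.704 in)
Initial abstraction Ia = S/5 = (100/27)/5 = 20/27 ≈ 0.741 in

S = 100/27 in ≈ 3.704 in; Ia = 20/27 in ≈ 0.741 in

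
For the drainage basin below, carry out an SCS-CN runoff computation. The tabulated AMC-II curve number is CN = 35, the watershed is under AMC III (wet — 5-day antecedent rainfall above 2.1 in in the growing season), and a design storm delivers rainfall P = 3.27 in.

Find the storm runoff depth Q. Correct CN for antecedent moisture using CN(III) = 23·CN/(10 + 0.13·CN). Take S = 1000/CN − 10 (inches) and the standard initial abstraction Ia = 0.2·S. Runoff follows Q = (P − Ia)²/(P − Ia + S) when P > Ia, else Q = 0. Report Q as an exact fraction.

Q = 710062609/2522016700 in ≈ 0.282 in

Wet (AMC III): CN(III) = 23·35/(10 + 0.13·35) = 805/(291/20) = 16100/291 ≈ 55.326
S = 1000/(16100/291) − 10 = 1300/161 in ≈ 8.075 in
Ia = 0.2S: 0.2·8.075 = 1.615 in (exactly 260/161)
P − Ia = 3.270 − 1.615 = 26647/16100 ≈ 1.655 in (> 0, runoff occurs)
Q = (26647/16100)²/((26647/16100) + 1300/161) = (710062609/259210000)/(156647/16100) = 710062609/2522016700 in ≈ 0.282 in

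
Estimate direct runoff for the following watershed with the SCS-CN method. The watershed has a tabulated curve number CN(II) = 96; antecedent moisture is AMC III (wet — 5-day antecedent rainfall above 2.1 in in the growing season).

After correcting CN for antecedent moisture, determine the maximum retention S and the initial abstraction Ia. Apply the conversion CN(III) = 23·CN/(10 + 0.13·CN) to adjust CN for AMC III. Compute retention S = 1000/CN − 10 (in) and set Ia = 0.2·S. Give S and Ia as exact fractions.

CN(III) from CN(II)=96: (23·96)/(10 + 0.13·96) = 27600/281 ≈ 98.221
S = 1000/(27600/281) − 10 = 25/138 in ≈ 0.181 in
Ia = 0.2S: 0.2·0.181 = 0.036 in (exactly 5/138)

S = 25/138 in ≈ 0.181 in; Ia = 5/138 in ≈ 0.036 in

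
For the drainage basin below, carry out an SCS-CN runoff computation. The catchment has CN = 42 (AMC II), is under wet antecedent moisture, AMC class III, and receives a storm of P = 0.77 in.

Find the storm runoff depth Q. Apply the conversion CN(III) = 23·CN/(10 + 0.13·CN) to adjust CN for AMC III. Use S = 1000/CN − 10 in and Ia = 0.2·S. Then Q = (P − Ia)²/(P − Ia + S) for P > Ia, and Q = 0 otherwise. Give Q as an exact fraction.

Q = 0 in ≈ 0.000 in

Wet (AMC III): CN(III) = 23·42/(10 + 0.13·42) = 966/(773/50) = 48300/773 ≈ 62.484
Max retention: S = 1000/(48300/773) − 10 = 2900/483 in (≈ 6.004 in)
Initial abstraction Ia = S/5 = (2900/483)/5 = 580/483 ≈ 1.201 in
P = 0.770 ≤ Ia = 1.201 in: entire storm abstracted, Q = 0.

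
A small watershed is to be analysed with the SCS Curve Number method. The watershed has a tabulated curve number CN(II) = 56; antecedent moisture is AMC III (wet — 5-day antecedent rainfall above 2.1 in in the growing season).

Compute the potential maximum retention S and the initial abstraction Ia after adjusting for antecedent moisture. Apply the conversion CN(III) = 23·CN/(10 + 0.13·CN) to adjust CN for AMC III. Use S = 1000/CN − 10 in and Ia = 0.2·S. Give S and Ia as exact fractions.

Adjust CN=56 to AMC III: 23·56/(10 + 0.13·56) → 1288 ÷ (432/25) = 4025/54 ≈ 74.537
Max retention: S = 1000/(4025/54) − 10 = 550/161 in (≈ 3.416 in)
Ia = 0.2·(550/161) = 110/161 in ≈ 0.683 in

S = 550/161 in ≈ 3.416 in; Ia = 110/161 in ≈ 0.683 in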